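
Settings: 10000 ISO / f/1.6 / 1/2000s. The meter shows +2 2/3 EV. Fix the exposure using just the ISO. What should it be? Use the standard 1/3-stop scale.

Overexposed by 2 2/3 stops → need 2 2/3 stops darker.
ISO: 10000 → 8000 → 6400 → 5000 → 4000 → 3200 → 2500 → 2000 → 1600.

ISO 1600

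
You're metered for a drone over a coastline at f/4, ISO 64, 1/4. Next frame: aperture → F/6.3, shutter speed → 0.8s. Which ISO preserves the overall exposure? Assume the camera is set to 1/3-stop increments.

Aperture: f/4 → f/4.5 → f/5 → f/5.6 → f/6.3 — 1 1/3 stops smaller aperture (darker).
Shutter speed: 1/4 → 0.3 → 0.4 → 0.5 → 0.6 → 0.8 — 1 2/3 stops longer (brighter).
Net change so far: 1/3 stop brighter. Offset with the ISO: 64 → 50.

ISO 50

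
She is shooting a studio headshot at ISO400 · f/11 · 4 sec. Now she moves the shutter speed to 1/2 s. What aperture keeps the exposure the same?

Shutter speed: 4 → 2 → 1 → 1/2 — 3 stops faster (darker).
Need 3 stops brighter from the aperture: f/11 → f/8 → f/5.6 → f/4.

f/4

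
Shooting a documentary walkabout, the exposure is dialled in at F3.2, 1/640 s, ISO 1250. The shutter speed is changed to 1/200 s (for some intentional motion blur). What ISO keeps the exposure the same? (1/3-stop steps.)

ISO 400

Shutter speed: 1/640 → 1/500 → 1/400 → 1/320 → 1/250 → 1/200 — 1 2/3 stops longer (brighter).
Need 1 2/3 stops darker from the ISO: 1250 → 1000 → 800 → 640 → 500 → 400.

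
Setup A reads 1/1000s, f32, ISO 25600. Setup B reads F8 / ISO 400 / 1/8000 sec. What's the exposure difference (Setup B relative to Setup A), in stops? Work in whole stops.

5 stops darker

Aperture: f/32 → f/22 → f/16 → f/11 → f/8 — 4 stops larger aperture (brighter).
Shutter speed: 1/1000 → 1/2000 → 1/4000 → 1/8000 — 3 stops shorter (darker).
ISO: 25600 → 12800 → 6400 → 3200 → 1600 → 800 → 400 — 6 stops lower (darker).
Net: +4 −3 −6 = −5 stops.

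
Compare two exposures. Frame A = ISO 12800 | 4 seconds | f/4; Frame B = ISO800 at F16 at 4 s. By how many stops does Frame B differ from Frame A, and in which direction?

Aperture: f/4 → f/5.6 → f/8 → f/11 → f/16 — 4 stops smaller aperture (darker).
Shutter speed: unchanged.
ISO: 12800 → 6400 → 3200 → 1600 → 800 — 4 stops dropped (darker).
Net: −4 −4 = −8 stops.

8 stops darker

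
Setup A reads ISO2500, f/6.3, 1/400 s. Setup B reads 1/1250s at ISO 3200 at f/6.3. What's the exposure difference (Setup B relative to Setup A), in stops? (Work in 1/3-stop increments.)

Aperture: unchanged.
Shutter speed: 1/400 → 1/500 → 1/640 → 1/800 → 1/1000 → 1/1250 — 1 2/3 stops faster (darker).
ISO: 2500 → 3200 — 1/3 stop raised (brighter).
Net: −1 2/3 +1/3 = −1 1/3 stops.

1 1/3 stops darker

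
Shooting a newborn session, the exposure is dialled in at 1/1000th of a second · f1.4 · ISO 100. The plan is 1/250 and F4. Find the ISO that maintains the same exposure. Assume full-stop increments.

Shutter speed: 1/1000 → 1/500 → 1/250 — 2 stops longer (brighter).
Aperture: f/1.4 → f/2 → f/2.8 → f/4 — 3 stops narrower (darker).
Net change so far: 1 stop darker. Offset with the ISO: 100 → 200.

ISO 200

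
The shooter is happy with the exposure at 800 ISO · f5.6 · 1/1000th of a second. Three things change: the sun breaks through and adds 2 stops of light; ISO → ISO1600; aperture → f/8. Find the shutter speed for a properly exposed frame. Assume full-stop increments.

1/4000s

Scene light: 2 stops brighter.
ISO: 800 → 1600 — 1 stop higher (brighter).
Aperture: f/5.6 → f/8 — 1 stop narrower (darker).
Net so far: 2 stops brighter. Shutter speed: 1/1000 → 1/2000 → 1/4000.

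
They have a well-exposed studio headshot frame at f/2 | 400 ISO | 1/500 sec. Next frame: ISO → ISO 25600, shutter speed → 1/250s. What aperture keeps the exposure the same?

f/22

ISO: 400 → 800 → 1600 → 3200 → 6400 → 12800 → 25600 — 6 stops raised (brighter).
Shutter speed: 1/500 → 1/250 — 1 stop longer (brighter).
Net change so far: 7 stops brighter. Offset with the aperture: f/2 → f/2.8 → f/4 → f/5.6 → f/8 → f/11 → f/16 → f/22.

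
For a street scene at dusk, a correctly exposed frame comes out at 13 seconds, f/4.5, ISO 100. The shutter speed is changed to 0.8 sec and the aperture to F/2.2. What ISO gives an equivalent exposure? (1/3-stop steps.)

ISO 400

Shutter speed: 13 → 10 → 8 → 6 → 5 → 4 → 3.2 → 2.5 → 2 → 1.6 → 1.3 → 1 → 0.8 — 4 stops faster (darker).
Aperture: f/4.5 → f/4 → f/3.5 → f/3.2 → f/2.8 → f/2.5 → f/2.2 — 2 stops larger aperture (brighter).
Net change so far: 2 stops darker. Offset with the ISO: 100 → 125 → 160 → 200 → 250 → 320 → 400.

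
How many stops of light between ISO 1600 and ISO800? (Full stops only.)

1600 → 800 — count the steps: 1 stop.

1 stop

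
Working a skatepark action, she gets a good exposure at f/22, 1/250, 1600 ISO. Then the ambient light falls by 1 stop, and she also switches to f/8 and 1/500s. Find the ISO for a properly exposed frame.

ISO 800

Scene light: 1 stop darker.
Aperture: f/22 → f/16 → f/11 → f/8 — 3 stops wider (brighter).
Shutter speed: 1/250 → 1/500 — 1 stop shorter (darker).
Net so far: 1 stop brighter. ISO: 1600 → 800.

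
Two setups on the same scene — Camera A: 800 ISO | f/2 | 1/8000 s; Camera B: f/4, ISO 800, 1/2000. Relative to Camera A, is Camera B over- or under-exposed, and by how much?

same exposure (0 stops)

Aperture: f/2 → f/2.8 → f/4 — 2 stops narrower (darker).
Shutter speed: 1/8000 → 1/4000 → 1/2000 — 2 stops longer (brighter).
ISO: unchanged.
Net: −2 +2 = 0 stops.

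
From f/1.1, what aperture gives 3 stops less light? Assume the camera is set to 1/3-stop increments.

Aperture: f/1.1 → f/1.2 → f/1.4 → f/1.6 → f/1.8 → f/2 → f/2.2 → f/2.5 → f/2.8 → f/3.2 — 3 stops narrower (darker).

f/3.2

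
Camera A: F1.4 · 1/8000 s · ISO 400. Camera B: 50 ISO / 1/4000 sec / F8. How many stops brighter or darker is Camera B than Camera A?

7 stops darker

Aperture: f/1.4 → f/2 → f/2.8 → f/4 → f/5.6 → f/8 — 5 stops narrower (darker).
Shutter speed: 1/8000 → 1/4000 — 1 stop longer (brighter).
ISO: 400 → 200 → 100 → 50 — 3 stops dropped (darker).
Net: −5 +1 −3 = −7 stops.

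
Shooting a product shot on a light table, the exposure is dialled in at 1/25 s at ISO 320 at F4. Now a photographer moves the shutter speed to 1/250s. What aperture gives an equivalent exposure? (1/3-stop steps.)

f/1.2

Shutter speed: 1/25 → 1/30 → 1/40 → 1/50 → 1/60 → 1/80 → 1/100 → 1/125 → 1/160 → 1/200 → 1/250 — 3 1/3 stops faster (darker).
Need 3 1/3 stops brighter from the aperture: f/4 → f/3.5 → f/3.2 → f/2.8 → f/2.5 → f/2.2 → f/2 → f/1.8 → f/1.6 → f/1.4 → f/1.2.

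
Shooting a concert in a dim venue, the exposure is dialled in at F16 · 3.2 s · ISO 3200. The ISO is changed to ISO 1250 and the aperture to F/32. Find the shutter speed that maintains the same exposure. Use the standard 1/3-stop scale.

30 s

ISO: 3200 → 2500 → 2000 → 1600 → 1250 — 1 1/3 stops dropped (darker).
Aperture: f/16 → f/18 → f/20 → f/22 → f/25 → f/29 → f/32 — 2 stops smaller aperture (darker).
Net change so far: 3 1/3 stops darker. Offset with the shutter speed: 3.2 → 4 → 5 → 6 → 8 → 10 → 13 → 15 → 20 → 25 → 30.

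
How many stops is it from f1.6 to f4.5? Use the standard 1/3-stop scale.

f/1.6 → f/1.8 → f/2 → f/2.2 → f/2.5 → f/2.8 → f/3.2 → f/3.5 → f/4 → f/4.5 — count the steps: 9 third-stops = 3 stops.

3 stops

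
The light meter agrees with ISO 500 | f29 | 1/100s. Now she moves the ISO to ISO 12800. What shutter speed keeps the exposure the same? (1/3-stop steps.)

1/2500s

ISO: 500 → 640 → 800 → 1000 → 1250 → 1600 → 2000 → 2500 → 3200 → 4000 → 5000 → 6400 → 8000 → 10000 → 12800 — 4 2/3 stops higher (brighter).
Need 4 2/3 stops darker from the shutter speed: 1/100 → 1/125 → 1/160 → 1/200 → 1/250 → 1/320 → 1/400 → 1/500 → 1/640 → 1/800 → 1/1000 → 1/1250 → 1/1600 → 1/2000 → 1/2500.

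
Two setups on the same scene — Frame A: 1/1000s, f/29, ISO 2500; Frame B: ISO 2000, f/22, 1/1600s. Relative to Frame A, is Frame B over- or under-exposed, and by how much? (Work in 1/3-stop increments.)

Aperture: f/29 → f/25 → f/22 — 2/3 stop opened up (brighter).
Shutter speed: 1/1000 → 1/1250 → 1/1600 — 2/3 stop shorter (darker).
ISO: 2500 → 2000 — 1/3 stop dropped (darker).
Net: +2/3 −2/3 −1/3 = −1/3 stops.

1/3 stop darker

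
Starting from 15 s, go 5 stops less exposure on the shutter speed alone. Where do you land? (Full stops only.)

1/2s

Shutter speed: 15 → 8 → 4 → 2 → 1 → 1/2 — 5 stops shorter (darker).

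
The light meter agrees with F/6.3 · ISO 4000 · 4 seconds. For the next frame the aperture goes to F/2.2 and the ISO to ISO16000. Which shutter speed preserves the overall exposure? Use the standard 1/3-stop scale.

Aperture: f/6.3 → f/5.6 → f/5 → f/4.5 → f/4 → f/3.5 → f/3.2 → f/2.8 → f/2.5 → f/2.2 — 3 stops opened up (brighter).
ISO: 4000 → 5000 → 6400 → 8000 → 10000 → 12800 → 16000 — 2 stops raised (brighter).
Net change so far: 5 stops brighter. Offset with the shutter speed: 4 → 3.2 → 2.5 → 2 → 1.6 → 1.3 → 1 → 0.8 → 0.6 → 0.5 → 0.4 → 0.3 → 1/4 → 1/5 → 1/6 → 1/8.

1/8s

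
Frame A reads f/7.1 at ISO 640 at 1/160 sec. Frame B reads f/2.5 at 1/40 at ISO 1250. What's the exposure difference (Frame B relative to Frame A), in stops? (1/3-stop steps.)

Aperture: f/7.1 → f/6.3 → f/5.6 → f/5 → f/4.5 → f/4 → f/3.5 → f/3.2 → f/2.8 → f/2.5 — 3 stops wider (brighter).
Shutter speed: 1/160 → 1/125 → 1/100 → 1/80 → 1/60 → 1/50 → 1/40 — 2 stops slower (brighter).
ISO: 640 → 800 → 1000 → 1250 — 1 stop higher (brighter).
Net: +3 +2 +1 = +6 stops.

6 stops brighter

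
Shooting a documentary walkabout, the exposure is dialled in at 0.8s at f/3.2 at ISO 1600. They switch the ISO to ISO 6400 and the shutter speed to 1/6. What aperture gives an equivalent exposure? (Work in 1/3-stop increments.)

f/2.8

ISO: 1600 → 2000 → 2500 → 3200 → 4000 → 5000 → 6400 — 2 stops raised (brighter).
Shutter speed: 0.8 → 0.6 → 0.5 → 0.4 → 0.3 → 1/4 → 1/5 → 1/6 — 2 1/3 stops faster (darker).
Net change so far: 1/3 stop darker. Offset with the aperture: f/3.2 → f/2.8.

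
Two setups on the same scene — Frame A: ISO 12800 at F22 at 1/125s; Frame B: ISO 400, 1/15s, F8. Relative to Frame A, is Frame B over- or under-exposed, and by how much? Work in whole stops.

Aperture: f/22 → f/16 → f/11 → f/8 — 3 stops larger aperture (brighter).
Shutter speed: 1/125 → 1/60 → 1/30 → 1/15 — 3 stops longer (brighter).
ISO: 12800 → 6400 → 3200 → 1600 → 800 → 400 — 5 stops lower (darker).
Net: +3 +3 −5 = +1 stop.

1 stop brighter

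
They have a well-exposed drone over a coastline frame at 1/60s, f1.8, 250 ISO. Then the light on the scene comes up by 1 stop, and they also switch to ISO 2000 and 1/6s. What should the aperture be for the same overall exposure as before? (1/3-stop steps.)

f/22

Scene light: 1 stop brighter.
ISO: 250 → 320 → 400 → 500 → 640 → 800 → 1000 → 1250 → 1600 → 2000 — 3 stops raised (brighter).
Shutter speed: 1/60 → 1/50 → 1/40 → 1/30 → 1/25 → 1/20 → 1/15 → 1/13 → 1/10 → 1/8 → 1/6 — 3 1/3 stops longer (brighter).
Net so far: 7 1/3 stops brighter. Aperture: f/1.8 → f/2 → f/2.2 → f/2.5 → f/2.8 → f/3.2 → f/3.5 → f/4 → f/4.5 → f/5 → f/5.6 → f/6.3 → f/7.1 → f/8 → f/9 → f/10 → f/11 → f/13 → f/14 → f/16 → f/18 → f/20 → f/22.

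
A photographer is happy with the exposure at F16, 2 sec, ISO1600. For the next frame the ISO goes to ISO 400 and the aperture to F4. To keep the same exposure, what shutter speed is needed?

1/2s

ISO: 1600 → 800 → 400 — 2 stops lower (darker).
Aperture: f/16 → f/11 → f/8 → f/5.6 → f/4 — 4 stops larger aperture (brighter).
Net change so far: 2 stops brighter. Offset with the shutter speed: 2 → 1 → 1/2.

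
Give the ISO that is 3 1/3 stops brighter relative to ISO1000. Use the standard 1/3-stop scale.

ISO: 1000 → 1250 → 1600 → 2000 → 2500 → 3200 → 4000 → 5000 → 6400 → 8000 → 10000 — 3 1/3 stops raised (brighter).

ISO 10000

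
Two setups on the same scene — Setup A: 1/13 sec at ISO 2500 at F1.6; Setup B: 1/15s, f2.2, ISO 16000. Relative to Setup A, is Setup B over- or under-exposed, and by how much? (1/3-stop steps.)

1 1/3 stops brighter

Aperture: f/1.6 → f/1.8 → f/2 → f/2.2 — 1 stop stopped down (darker).
Shutter speed: 1/13 → 1/15 — 1/3 stop faster (darker).
ISO: 2500 → 3200 → 4000 → 5000 → 6400 → 8000 → 10000 → 12800 → 16000 — 2 2/3 stops raised (brighter).
Net: −1 −1/3 +2 2/3 = +1 1/3 stops.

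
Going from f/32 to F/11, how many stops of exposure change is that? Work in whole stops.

3 stops

f/32 → f/22 → f/16 → f/11 — count the steps: 3 stops.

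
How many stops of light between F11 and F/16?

f/11 → f/16 — count the steps: 1 stop.

1 stop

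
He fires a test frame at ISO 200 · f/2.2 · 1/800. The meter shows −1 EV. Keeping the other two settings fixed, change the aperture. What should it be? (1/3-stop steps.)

f/1.6

Underexposed by 1 stop → need 1 stop brighter.
Aperture: f/2.2 → f/2 → f/1.8 → f/1.6.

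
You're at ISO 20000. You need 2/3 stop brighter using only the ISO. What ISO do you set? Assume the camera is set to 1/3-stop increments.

ISO: 20000 → 25600 → 32000 — 2/3 stop raised (brighter).

ISO 32000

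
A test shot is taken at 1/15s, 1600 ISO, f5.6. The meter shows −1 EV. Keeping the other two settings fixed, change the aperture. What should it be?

Underexposed by 1 stop → need 1 stop brighter.
Aperture: f/5.6 → f/4.

f/4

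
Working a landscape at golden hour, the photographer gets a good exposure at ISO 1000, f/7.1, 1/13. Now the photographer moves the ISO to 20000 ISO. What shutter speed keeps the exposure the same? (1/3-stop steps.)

ISO: 1000 → 1250 → 1600 → 2000 → 2500 → 3200 → 4000 → 5000 → 6400 → 8000 → 10000 → 12800 → 16000 → 20000 — 4 1/3 stops higher (brighter).
Need 4 1/3 stops darker from the shutter speed: 1/13 → 1/15 → 1/20 → 1/25 → 1/30 → 1/40 → 1/50 → 1/60 → 1/80 → 1/100 → 1/125 → 1/160 → 1/200 → 1/250.

1/250s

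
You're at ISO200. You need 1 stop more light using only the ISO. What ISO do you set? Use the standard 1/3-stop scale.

ISO: 200 → 250 → 320 → 400 — 1 stop higher (brighter).

ISO 400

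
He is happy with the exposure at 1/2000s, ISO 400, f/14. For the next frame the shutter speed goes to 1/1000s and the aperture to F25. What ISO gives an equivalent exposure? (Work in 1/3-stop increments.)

Shutter speed: 1/2000 → 1/1600 → 1/1250 → 1/1000 — 1 stop slower (brighter).
Aperture: f/14 → f/16 → f/18 → f/20 → f/22 → f/25 — 1 2/3 stops stopped down (darker).
Net change so far: 2/3 stop darker. Offset with the ISO: 400 → 500 → 640.

ISO 640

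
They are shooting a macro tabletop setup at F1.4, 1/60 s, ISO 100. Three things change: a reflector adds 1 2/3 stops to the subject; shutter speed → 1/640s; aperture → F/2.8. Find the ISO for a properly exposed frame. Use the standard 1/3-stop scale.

ISO 1250

Scene light: 1 2/3 stops brighter.
Shutter speed: 1/60 → 1/80 → 1/100 → 1/125 → 1/160 → 1/200 → 1/250 → 1/320 → 1/400 → 1/500 → 1/640 — 3 1/3 stops shorter (darker).
Aperture: f/1.4 → f/1.6 → f/1.8 → f/2 → f/2.2 → f/2.5 → f/2.8 — 2 stops narrower (darker).
Net so far: 3 2/3 stops darker. ISO: 100 → 125 → 160 → 200 → 250 → 320 → 400 → 500 → 640 → 800 → 1000 → 1250.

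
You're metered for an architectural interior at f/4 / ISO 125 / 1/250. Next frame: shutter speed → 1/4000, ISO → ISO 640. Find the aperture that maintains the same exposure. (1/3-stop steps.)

f/2.2

Shutter speed: 1/250 → 1/320 → 1/400 → 1/500 → 1/640 → 1/800 → 1/1000 → 1/1250 → 1/1600 → 1/2000 → 1/2500 → 1/3200 → 1/4000 — 4 stops shorter (darker).
ISO: 125 → 160 → 200 → 250 → 320 → 400 → 500 → 640 — 2 1/3 stops raised (brighter).
Net change so far: 1 2/3 stops darker. Offset with the aperture: f/4 → f/3.5 → f/3.2 → f/2.8 → f/2.5 → f/2.2.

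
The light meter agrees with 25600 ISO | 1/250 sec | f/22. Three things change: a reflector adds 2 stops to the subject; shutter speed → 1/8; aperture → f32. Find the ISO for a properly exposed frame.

ISO 400

Scene light: 2 stops brighter.
Shutter speed: 1/250 → 1/125 → 1/60 → 1/30 → 1/15 → 1/8 — 5 stops longer (brighter).
Aperture: f/22 → f/32 — 1 stop narrower (darker).
Net so far: 6 stops brighter. ISO: 25600 → 12800 → 6400 → 3200 → 1600 → 800 → 400.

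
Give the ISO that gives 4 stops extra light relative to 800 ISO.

ISO 12800

ISO: 800 → 1600 → 3200 → 6400 → 12800 — 4 stops raised (brighter).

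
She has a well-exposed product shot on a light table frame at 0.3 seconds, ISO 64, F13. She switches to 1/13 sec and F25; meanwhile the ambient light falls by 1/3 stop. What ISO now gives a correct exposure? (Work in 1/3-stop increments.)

ISO 1250

Scene light: 1/3 stop darker.
Shutter speed: 0.3 → 1/4 → 1/5 → 1/6 → 1/8 → 1/10 → 1/13 — 2 stops faster (darker).
Aperture: f/13 → f/14 → f/16 → f/18 → f/20 → f/22 → f/25 — 2 stops stopped down (darker).
Net so far: 4 1/3 stops darker. ISO: 64 → 80 → 100 → 125 → 160 → 200 → 250 → 320 → 400 → 500 → 640 → 800 → 1000 → 1250.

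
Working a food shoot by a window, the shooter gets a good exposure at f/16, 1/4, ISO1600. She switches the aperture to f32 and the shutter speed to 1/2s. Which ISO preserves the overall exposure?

Aperture: f/16 → f/22 → f/32 — 2 stops stopped down (darker).
Shutter speed: 1/4 → 1/2 — 1 stop longer (brighter).
Net change so far: 1 stop darker. Offset with the ISO: 1600 → 3200.

ISO 3200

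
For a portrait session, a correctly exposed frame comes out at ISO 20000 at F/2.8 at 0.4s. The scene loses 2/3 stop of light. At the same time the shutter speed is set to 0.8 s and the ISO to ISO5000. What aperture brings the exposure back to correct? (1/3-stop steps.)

Scene light: 2/3 stop darker.
Shutter speed: 0.4 → 0.5 → 0.6 → 0.8 — 1 stop longer (brighter).
ISO: 20000 → 16000 → 12800 → 10000 → 8000 → 6400 → 5000 — 2 stops dropped (darker).
Net so far: 1 2/3 stops darker. Aperture: f/2.8 → f/2.5 → f/2.2 → f/2 → f/1.8 → f/1.6.

f/1.6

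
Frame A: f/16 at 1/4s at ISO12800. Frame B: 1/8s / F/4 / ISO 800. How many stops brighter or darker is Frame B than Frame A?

Aperture: f/16 → f/11 → f/8 → f/5.6 → f/4 — 4 stops larger aperture (brighter).
Shutter speed: 1/4 → 1/8 — 1 stop faster (darker).
ISO: 12800 → 6400 → 3200 → 1600 → 800 — 4 stops lower (darker).
Net: +4 −1 −4 = −1 stop.

1 stop darker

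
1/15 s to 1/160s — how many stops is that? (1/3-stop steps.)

3 1/3 stops

1/15 → 1/20 → 1/25 → 1/30 → 1/40 → 1/50 → 1/60 → 1/80 → 1/100 → 1/125 → 1/160 — count the steps: 10 third-stops = 3 1/3 stops.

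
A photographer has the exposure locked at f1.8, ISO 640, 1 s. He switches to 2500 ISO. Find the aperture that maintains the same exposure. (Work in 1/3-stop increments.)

ISO: 640 → 800 → 1000 → 1250 → 1600 → 2000 → 2500 — 2 stops raised (brighter).
Need 2 stops darker from the aperture: f/1.8 → f/2 → f/2.2 → f/2.5 → f/2.8 → f/3.2 → f/3.5.

f/3.5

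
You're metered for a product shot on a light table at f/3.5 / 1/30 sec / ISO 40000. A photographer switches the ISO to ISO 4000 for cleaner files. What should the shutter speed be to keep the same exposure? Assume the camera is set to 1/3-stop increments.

0.3 s

ISO: 40000 → 32000 → 25600 → 20000 → 16000 → 12800 → 10000 → 8000 → 6400 → 5000 → 4000 — 3 1/3 stops dropped (darker).
Need 3 1/3 stops brighter from the shutter speed: 1/30 → 1/25 → 1/20 → 1/15 → 1/13 → 1/10 → 1/8 → 1/6 → 1/5 → 1/4 → 0.3.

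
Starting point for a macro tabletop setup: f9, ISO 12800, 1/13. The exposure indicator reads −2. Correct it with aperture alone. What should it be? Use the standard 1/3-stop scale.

f/4.5

Underexposed by 2 stops → need 2 stops brighter.
Aperture: f/9 → f/8 → f/7.1 → f/6.3 → f/5.6 → f/5 → f/4.5.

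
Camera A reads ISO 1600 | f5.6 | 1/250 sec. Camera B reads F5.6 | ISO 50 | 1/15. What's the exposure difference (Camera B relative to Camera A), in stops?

Aperture: unchanged.
Shutter speed: 1/250 → 1/125 → 1/60 → 1/30 → 1/15 — 4 stops longer (brighter).
ISO: 1600 → 800 → 400 → 200 → 100 → 50 — 5 stops dropped (darker).
Net: +4 −5 = −1 stop.

1 stop darker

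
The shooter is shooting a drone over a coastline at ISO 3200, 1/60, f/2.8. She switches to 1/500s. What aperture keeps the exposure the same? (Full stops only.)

Shutter speed: 1/60 → 1/125 → 1/250 → 1/500 — 3 stops shorter (darker).
Need 3 stops brighter from the aperture: f/2.8 → f/2 → f/1.4 → f/1.0.

f/1.0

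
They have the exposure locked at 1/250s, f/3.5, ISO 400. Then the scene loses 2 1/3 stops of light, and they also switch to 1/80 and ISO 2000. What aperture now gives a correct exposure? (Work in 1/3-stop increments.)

f/6.3

Scene light: 2 1/3 stops darker.
Shutter speed: 1/250 → 1/200 → 1/160 → 1/125 → 1/100 → 1/80 — 1 2/3 stops slower (brighter).
ISO: 400 → 500 → 640 → 800 → 1000 → 1250 → 1600 → 2000 — 2 1/3 stops higher (brighter).
Net so far: 1 2/3 stops brighter. Aperture: f/3.5 → f/4 → f/4.5 → f/5 → f/5.6 → f/6.3.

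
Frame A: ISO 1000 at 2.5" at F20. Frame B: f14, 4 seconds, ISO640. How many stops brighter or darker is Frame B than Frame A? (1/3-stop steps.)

Aperture: f/20 → f/18 → f/16 → f/14 — 1 stop opened up (brighter).
Shutter speed: 2.5 → 3.2 → 4 — 2/3 stop longer (brighter).
ISO: 1000 → 800 → 640 — 2/3 stop lower (darker).
Net: +1 +2/3 −2/3 = +1 stop.

1 stop brighter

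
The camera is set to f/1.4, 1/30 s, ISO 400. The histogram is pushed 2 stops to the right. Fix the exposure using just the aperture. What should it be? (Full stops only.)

f/2.8

Overexposed by 2 stops → need 2 stops darker.
Aperture: f/1.4 → f/2 → f/2.8.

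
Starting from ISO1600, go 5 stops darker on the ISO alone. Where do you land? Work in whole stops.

ISO: 1600 → 800 → 400 → 200 → 100 → 50 — 5 stops lower (darker).

ISO 50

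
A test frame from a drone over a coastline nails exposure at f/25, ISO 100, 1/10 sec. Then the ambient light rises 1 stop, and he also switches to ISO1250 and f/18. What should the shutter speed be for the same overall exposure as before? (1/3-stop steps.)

Scene light: 1 stop brighter.
ISO: 100 → 125 → 160 → 200 → 250 → 320 → 400 → 500 → 640 → 800 → 1000 → 1250 — 3 2/3 stops higher (brighter).
Aperture: f/25 → f/22 → f/20 → f/18 — 1 stop opened up (brighter).
Net so far: 5 2/3 stops brighter. Shutter speed: 1/10 → 1/13 → 1/15 → 1/20 → 1/25 → 1/30 → 1/40 → 1/50 → 1/60 → 1/80 → 1/100 → 1/125 → 1/160 → 1/200 → 1/250 → 1/320 → 1/400 → 1/500.

1/500s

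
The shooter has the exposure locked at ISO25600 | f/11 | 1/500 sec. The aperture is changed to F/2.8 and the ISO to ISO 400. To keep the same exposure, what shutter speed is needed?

1/125s

Aperture: f/11 → f/8 → f/5.6 → f/4 → f/2.8 — 4 stops opened up (brighter).
ISO: 25600 → 12800 → 6400 → 3200 → 1600 → 800 → 400 — 6 stops lower (darker).
Net change so far: 2 stops darker. Offset with the shutter speed: 1/500 → 1/250 → 1/125.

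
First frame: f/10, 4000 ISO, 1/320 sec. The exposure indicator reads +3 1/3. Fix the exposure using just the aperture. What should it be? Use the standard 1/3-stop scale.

f/32

Overexposed by 3 1/3 stops → need 3 1/3 stops darker.
Aperture: f/10 → f/11 → f/13 → f/14 → f/16 → f/18 → f/20 → f/22 → f/25 → f/29 → f/32.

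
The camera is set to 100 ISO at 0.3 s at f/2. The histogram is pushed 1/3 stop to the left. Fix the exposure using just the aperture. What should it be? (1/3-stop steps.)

f/1.8

Underexposed by 1/3 stop → need 1/3 stop brighter.
Aperture: f/2 → f/1.8.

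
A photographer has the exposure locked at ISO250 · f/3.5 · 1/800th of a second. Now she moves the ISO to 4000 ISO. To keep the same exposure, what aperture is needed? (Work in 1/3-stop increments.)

f/14

ISO: 250 → 320 → 400 → 500 → 640 → 800 → 1000 → 1250 → 1600 → 2000 → 2500 → 3200 → 4000 — 4 stops higher (brighter).
Need 4 stops darker from the aperture: f/3.5 → f/4 → f/4.5 → f/5 → f/5.6 → f/6.3 → f/7.1 → f/8 → f/9 → f/10 → f/11 → f/13 → f/14.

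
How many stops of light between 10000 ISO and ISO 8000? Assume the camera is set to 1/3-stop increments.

10000 → 8000 — count the steps: 1 third-stops = 1/3 stop.

1/3 stop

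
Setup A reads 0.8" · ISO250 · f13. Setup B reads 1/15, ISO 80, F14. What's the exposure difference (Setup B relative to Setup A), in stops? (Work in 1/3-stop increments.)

5 2/3 stops darker

Aperture: f/13 → f/14 — 1/3 stop smaller aperture (darker).
Shutter speed: 0.8 → 0.6 → 0.5 → 0.4 → 0.3 → 1/4 → 1/5 → 1/6 → 1/8 → 1/10 → 1/13 → 1/15 — 3 2/3 stops shorter (darker).
ISO: 250 → 200 → 160 → 125 → 100 → 80 — 1 2/3 stops dropped (darker).
Net: −1/3 −3 2/3 −1 2/3 = −5 2/3 stops.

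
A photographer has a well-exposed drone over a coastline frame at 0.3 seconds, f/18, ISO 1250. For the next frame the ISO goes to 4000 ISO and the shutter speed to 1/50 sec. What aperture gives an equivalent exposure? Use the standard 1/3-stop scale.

f/8

ISO: 1250 → 1600 → 2000 → 2500 → 3200 → 4000 — 1 2/3 stops higher (brighter).
Shutter speed: 0.3 → 1/4 → 1/5 → 1/6 → 1/8 → 1/10 → 1/13 → 1/15 → 1/20 → 1/25 → 1/30 → 1/40 → 1/50 — 4 stops shorter (darker).
Net change so far: 2 1/3 stops darker. Offset with the aperture: f/18 → f/16 → f/14 → f/13 → f/11 → f/10 → f/9 → f/8.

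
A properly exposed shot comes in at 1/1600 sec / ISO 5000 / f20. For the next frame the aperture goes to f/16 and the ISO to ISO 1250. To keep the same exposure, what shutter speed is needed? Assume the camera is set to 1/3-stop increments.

1/640s

Aperture: f/20 → f/18 → f/16 — 2/3 stop wider (brighter).
ISO: 5000 → 4000 → 3200 → 2500 → 2000 → 1600 → 1250 — 2 stops dropped (darker).
Net change so far: 1 1/3 stops darker. Offset with the shutter speed: 1/1600 → 1/1250 → 1/1000 → 1/800 → 1/640.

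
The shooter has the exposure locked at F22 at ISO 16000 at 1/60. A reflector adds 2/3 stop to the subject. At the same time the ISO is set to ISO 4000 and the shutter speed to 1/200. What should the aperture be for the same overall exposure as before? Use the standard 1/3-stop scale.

f/8

Scene light: 2/3 stop brighter.
ISO: 16000 → 12800 → 10000 → 8000 → 6400 → 5000 → 4000 — 2 stops lower (darker).
Shutter speed: 1/60 → 1/80 → 1/100 → 1/125 → 1/160 → 1/200 — 1 2/3 stops shorter (darker).
Net so far: 3 stops darker. Aperture: f/22 → f/20 → f/18 → f/16 → f/14 → f/13 → f/11 → f/10 → f/9 → f/8.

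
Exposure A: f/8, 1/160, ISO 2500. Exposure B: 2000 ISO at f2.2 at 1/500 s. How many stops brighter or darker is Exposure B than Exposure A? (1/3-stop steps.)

1 2/3 stops brighter

Aperture: f/8 → f/7.1 → f/6.3 → f/5.6 → f/5 → f/4.5 → f/4 → f/3.5 → f/3.2 → f/2.8 → f/2.5 → f/2.2 — 3 2/3 stops wider (brighter).
Shutter speed: 1/160 → 1/200 → 1/250 → 1/320 → 1/400 → 1/500 — 1 2/3 stops shorter (darker).
ISO: 2500 → 2000 — 1/3 stop dropped (darker).
Net: +3 2/3 −1 2/3 −1/3 = +1 2/3 stops.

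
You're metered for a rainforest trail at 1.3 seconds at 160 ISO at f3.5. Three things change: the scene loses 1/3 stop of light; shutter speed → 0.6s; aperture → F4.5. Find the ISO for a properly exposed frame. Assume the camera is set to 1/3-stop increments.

ISO 640

Scene light: 1/3 stop darker.
Shutter speed: 1.3 → 1 → 0.8 → 0.6 — 1 stop shorter (darker).
Aperture: f/3.5 → f/4 → f/4.5 — 2/3 stop narrower (darker).
Net so far: 2 stops darker. ISO: 160 → 200 → 250 → 320 → 400 → 500 → 640.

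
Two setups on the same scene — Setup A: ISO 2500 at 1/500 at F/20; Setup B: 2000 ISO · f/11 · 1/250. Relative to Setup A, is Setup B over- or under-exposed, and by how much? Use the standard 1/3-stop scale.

2 1/3 stops brighter

Aperture: f/20 → f/18 → f/16 → f/14 → f/13 → f/11 — 1 2/3 stops larger aperture (brighter).
Shutter speed: 1/500 → 1/400 → 1/320 → 1/250 — 1 stop longer (brighter).
ISO: 2500 → 2000 — 1/3 stop dropped (darker).
Net: +1 2/3 +1 −1/3 = +2 1/3 stops.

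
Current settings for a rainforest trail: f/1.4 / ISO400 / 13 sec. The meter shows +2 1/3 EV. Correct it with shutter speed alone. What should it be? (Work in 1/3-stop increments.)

2.5 s

Overexposed by 2 1/3 stops → need 2 1/3 stops darker.
Shutter speed: 13 → 10 → 8 → 6 → 5 → 4 → 3.2 → 2.5.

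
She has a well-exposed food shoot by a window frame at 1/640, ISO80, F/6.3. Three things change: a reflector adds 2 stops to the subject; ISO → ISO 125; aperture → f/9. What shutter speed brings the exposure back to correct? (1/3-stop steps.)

1/2000s

Scene light: 2 stops brighter.
ISO: 80 → 100 → 125 — 2/3 stop higher (brighter).
Aperture: f/6.3 → f/7.1 → f/8 → f/9 — 1 stop smaller aperture (darker).
Net so far: 1 2/3 stops brighter. Shutter speed: 1/640 → 1/800 → 1/1000 → 1/1250 → 1/1600 → 1/2000.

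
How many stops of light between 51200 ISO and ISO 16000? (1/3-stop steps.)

51200 → 40000 → 32000 → 25600 → 20000 → 16000 — count the steps: 5 third-stops = 1 2/3 stops.

1 2/3 stops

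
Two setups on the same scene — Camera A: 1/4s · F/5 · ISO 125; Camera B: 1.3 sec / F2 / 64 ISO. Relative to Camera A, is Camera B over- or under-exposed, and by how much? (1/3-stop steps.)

Aperture: f/5 → f/4.5 → f/4 → f/3.5 → f/3.2 → f/2.8 → f/2.5 → f/2.2 → f/2 — 2 2/3 stops larger aperture (brighter).
Shutter speed: 1/4 → 0.3 → 0.4 → 0.5 → 0.6 → 0.8 → 1 → 1.3 — 2 1/3 stops slower (brighter).
ISO: 125 → 100 → 80 → 64 — 1 stop lower (darker).
Net: +2 2/3 +2 1/3 −1 = +4 stops.

4 stops brighter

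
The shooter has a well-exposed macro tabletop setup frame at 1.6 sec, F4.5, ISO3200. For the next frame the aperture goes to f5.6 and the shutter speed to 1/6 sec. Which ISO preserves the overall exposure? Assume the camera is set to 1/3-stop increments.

ISO 51200

Aperture: f/4.5 → f/5 → f/5.6 — 2/3 stop narrower (darker).
Shutter speed: 1.6 → 1.3 → 1 → 0.8 → 0.6 → 0.5 → 0.4 → 0.3 → 1/4 → 1/5 → 1/6 — 3 1/3 stops faster (darker).
Net change so far: 4 stops darker. Offset with the ISO: 3200 → 4000 → 5000 → 6400 → 8000 → 10000 → 12800 → 16000 → 20000 → 25600 → 32000 → 40000 → 51200.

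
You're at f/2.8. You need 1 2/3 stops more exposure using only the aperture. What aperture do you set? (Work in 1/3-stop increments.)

f/1.6

Aperture: f/2.8 → f/2.5 → f/2.2 → f/2 → f/1.8 → f/1.6 — 1 2/3 stops wider (brighter).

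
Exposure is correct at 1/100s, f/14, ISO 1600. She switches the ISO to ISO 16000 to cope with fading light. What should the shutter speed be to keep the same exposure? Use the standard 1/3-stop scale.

1/1000s

ISO: 1600 → 2000 → 2500 → 3200 → 4000 → 5000 → 6400 → 8000 → 10000 → 12800 → 16000 — 3 1/3 stops higher (brighter).
Need 3 1/3 stops darker from the shutter speed: 1/100 → 1/125 → 1/160 → 1/200 → 1/250 → 1/320 → 1/400 → 1/500 → 1/640 → 1/800 → 1/1000.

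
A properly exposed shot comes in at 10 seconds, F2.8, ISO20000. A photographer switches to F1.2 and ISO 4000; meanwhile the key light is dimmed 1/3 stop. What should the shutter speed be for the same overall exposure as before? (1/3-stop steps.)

13 s

Scene light: 1/3 stop darker.
Aperture: f/2.8 → f/2.5 → f/2.2 → f/2 → f/1.8 → f/1.6 → f/1.4 → f/1.2 — 2 1/3 stops opened up (brighter).
ISO: 20000 → 16000 → 12800 → 10000 → 8000 → 6400 → 5000 → 4000 — 2 1/3 stops dropped (darker).
Net so far: 1/3 stop darker. Shutter speed: 10 → 13.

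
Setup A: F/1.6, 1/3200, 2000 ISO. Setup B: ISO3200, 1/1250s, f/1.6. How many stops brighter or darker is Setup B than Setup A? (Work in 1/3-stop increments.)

2 stops brighter

Aperture: unchanged.
Shutter speed: 1/3200 → 1/2500 → 1/2000 → 1/1600 → 1/1250 — 1 1/3 stops longer (brighter).
ISO: 2000 → 2500 → 3200 — 2/3 stop raised (brighter).
Net: +1 1/3 +2/3 = +2 stops.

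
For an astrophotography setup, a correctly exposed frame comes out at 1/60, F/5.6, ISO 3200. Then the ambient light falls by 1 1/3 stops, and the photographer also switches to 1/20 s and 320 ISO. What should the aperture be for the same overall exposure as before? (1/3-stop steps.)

f/2

Scene light: 1 1/3 stops darker.
Shutter speed: 1/60 → 1/50 → 1/40 → 1/30 → 1/25 → 1/20 — 1 2/3 stops longer (brighter).
ISO: 3200 → 2500 → 2000 → 1600 → 1250 → 1000 → 800 → 640 → 500 → 400 → 320 — 3 1/3 stops dropped (darker).
Net so far: 3 stops darker. Aperture: f/5.6 → f/5 → f/4.5 → f/4 → f/3.5 → f/3.2 → f/2.8 → f/2.5 → f/2.2 → f/2.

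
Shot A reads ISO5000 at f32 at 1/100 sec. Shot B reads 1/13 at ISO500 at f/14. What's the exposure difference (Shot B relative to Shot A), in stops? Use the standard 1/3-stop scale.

Aperture: f/32 → f/29 → f/25 → f/22 → f/20 → f/18 → f/16 → f/14 — 2 1/3 stops wider (brighter).
Shutter speed: 1/100 → 1/80 → 1/60 → 1/50 → 1/40 → 1/30 → 1/25 → 1/20 → 1/15 → 1/13 — 3 stops longer (brighter).
ISO: 5000 → 4000 → 3200 → 2500 → 2000 → 1600 → 1250 → 1000 → 800 → 640 → 500 — 3 1/3 stops lower (darker).
Net: +2 1/3 +3 −3 1/3 = +2 stops.

2 stops brighter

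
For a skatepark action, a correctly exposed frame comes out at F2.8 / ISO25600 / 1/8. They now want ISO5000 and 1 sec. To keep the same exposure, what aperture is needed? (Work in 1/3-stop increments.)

ISO: 25600 → 20000 → 16000 → 12800 → 10000 → 8000 → 6400 → 5000 — 2 1/3 stops dropped (darker).
Shutter speed: 1/8 → 1/6 → 1/5 → 1/4 → 0.3 → 0.4 → 0.5 → 0.6 → 0.8 → 1 — 3 stops longer (brighter).
Net change so far: 2/3 stop brighter. Offset with the aperture: f/2.8 → f/3.2 → f/3.5.

f/3.5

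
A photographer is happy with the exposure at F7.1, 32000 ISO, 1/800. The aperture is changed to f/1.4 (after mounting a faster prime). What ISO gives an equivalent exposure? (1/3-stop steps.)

ISO 1250

Aperture: f/7.1 → f/6.3 → f/5.6 → f/5 → f/4.5 → f/4 → f/3.5 → f/3.2 → f/2.8 → f/2.5 → f/2.2 → f/2 → f/1.8 → f/1.6 → f/1.4 — 4 2/3 stops wider (brighter).
Need 4 2/3 stops darker from the ISO: 32000 → 25600 → 20000 → 16000 → 12800 → 10000 → 8000 → 6400 → 5000 → 4000 → 3200 → 2500 → 2000 → 1600 → 1250.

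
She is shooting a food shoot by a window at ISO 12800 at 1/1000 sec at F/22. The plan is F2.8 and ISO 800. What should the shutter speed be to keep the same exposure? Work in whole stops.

1/4000s

Aperture: f/22 → f/16 → f/11 → f/8 → f/5.6 → f/4 → f/2.8 — 6 stops larger aperture (brighter).
ISO: 12800 → 6400 → 3200 → 1600 → 800 — 4 stops dropped (darker).
Net change so far: 2 stops brighter. Offset with the shutter speed: 1/1000 → 1/2000 → 1/4000.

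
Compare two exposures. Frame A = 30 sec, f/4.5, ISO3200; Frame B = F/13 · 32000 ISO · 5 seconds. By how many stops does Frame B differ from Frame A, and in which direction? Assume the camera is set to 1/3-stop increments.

2 1/3 stops darker

Aperture: f/4.5 → f/5 → f/5.6 → f/6.3 → f/7.1 → f/8 → f/9 → f/10 → f/11 → f/13 — 3 stops stopped down (darker).
Shutter speed: 30 → 25 → 20 → 15 → 13 → 10 → 8 → 6 → 5 — 2 2/3 stops shorter (darker).
ISO: 3200 → 4000 → 5000 → 6400 → 8000 → 10000 → 12800 → 16000 → 20000 → 25600 → 32000 — 3 1/3 stops raised (brighter).
Net: −3 −2 2/3 +3 1/3 = −2 1/3 stops.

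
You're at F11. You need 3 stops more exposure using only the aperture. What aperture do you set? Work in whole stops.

Aperture: f/11 → f/8 → f/5.6 → f/4 — 3 stops wider (brighter).

f/4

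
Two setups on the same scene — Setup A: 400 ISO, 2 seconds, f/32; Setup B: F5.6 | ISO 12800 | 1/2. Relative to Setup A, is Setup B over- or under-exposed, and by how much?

Aperture: f/32 → f/22 → f/16 → f/11 → f/8 → f/5.6 — 5 stops larger aperture (brighter).
Shutter speed: 2 → 1 → 1/2 — 2 stops faster (darker).
ISO: 400 → 800 → 1600 → 3200 → 6400 → 12800 — 5 stops higher (brighter).
Net: +5 −2 +5 = +8 stops.

8 stops brighter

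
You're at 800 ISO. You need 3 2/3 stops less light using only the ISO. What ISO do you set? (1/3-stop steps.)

ISO: 800 → 640 → 500 → 400 → 320 → 250 → 200 → 160 → 125 → 100 → 80 → 64 — 3 2/3 stops lower (darker).

ISO 64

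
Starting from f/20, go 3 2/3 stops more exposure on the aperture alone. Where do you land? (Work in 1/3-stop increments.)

Aperture: f/20 → f/18 → f/16 → f/14 → f/13 → f/11 → f/10 → f/9 → f/8 → f/7.1 → f/6.3 → f/5.6 — 3 2/3 stops opened up (brighter).

f/5.6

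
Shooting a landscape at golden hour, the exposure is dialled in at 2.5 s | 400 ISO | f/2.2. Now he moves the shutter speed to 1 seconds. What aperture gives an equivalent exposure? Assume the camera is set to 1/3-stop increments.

Shutter speed: 2.5 → 2 → 1.6 → 1.3 → 1 — 1 1/3 stops shorter (darker).
Need 1 1/3 stops brighter from the aperture: f/2.2 → f/2 → f/1.8 → f/1.6 → f/1.4.

f/1.4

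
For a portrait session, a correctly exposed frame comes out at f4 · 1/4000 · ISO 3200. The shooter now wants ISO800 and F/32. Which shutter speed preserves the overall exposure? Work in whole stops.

1/15s

ISO: 3200 → 1600 → 800 — 2 stops lower (darker).
Aperture: f/4 → f/5.6 → f/8 → f/11 → f/16 → f/22 → f/32 — 6 stops narrower (darker).
Net change so far: 8 stops darker. Offset with the shutter speed: 1/4000 → 1/2000 → 1/1000 → 1/500 → 1/250 → 1/125 → 1/60 → 1/30 → 1/15.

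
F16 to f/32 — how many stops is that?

f/16 → f/22 → f/32 — count the steps: 2 stops.

2 stops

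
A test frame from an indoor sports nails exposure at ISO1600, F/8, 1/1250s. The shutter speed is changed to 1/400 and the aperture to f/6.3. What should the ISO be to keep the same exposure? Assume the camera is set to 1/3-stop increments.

Shutter speed: 1/1250 → 1/1000 → 1/800 → 1/640 → 1/500 → 1/400 — 1 2/3 stops longer (brighter).
Aperture: f/8 → f/7.1 → f/6.3 — 2/3 stop wider (brighter).
Net change so far: 2 1/3 stops brighter. Offset with the ISO: 1600 → 1250 → 1000 → 800 → 640 → 500 → 400 → 320.

ISO 320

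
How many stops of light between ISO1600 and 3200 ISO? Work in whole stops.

1600 → 3200 — count the steps: 1 stop.

1 stop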